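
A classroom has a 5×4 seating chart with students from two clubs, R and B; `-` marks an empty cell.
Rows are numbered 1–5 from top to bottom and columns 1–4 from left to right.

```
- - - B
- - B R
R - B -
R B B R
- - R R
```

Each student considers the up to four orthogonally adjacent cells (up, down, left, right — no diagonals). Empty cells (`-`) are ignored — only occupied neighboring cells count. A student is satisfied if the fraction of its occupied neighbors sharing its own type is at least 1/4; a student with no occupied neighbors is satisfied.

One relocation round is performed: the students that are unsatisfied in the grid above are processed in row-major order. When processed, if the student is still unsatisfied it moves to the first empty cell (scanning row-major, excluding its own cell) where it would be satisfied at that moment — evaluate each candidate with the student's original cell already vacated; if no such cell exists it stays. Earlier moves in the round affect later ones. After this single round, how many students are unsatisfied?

0

Initially unsatisfied (in order): (1,4), (2,4).
  (1,4) → (1,1).
  (2,4) → (1,4).
Resulting grid:
B - - R
- - B -
R - B -
R B B R
- - R R
All satisfied now.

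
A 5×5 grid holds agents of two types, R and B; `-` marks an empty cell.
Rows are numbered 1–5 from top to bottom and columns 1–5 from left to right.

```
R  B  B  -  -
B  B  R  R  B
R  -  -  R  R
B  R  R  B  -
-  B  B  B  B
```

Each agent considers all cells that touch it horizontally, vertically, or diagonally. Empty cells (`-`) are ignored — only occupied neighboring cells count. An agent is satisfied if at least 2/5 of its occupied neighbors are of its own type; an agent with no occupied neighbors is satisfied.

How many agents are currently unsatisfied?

Row 1: (1,1)R 0/3 ✗ · (1,2)B 3/5 ✓ · (1,3)B 2/4 ✓
Row 2: (2,1)B 2/4 ✓ · (2,2)B 3/6 ✓ · (2,3)R 2/5 ✓ · (2,4)R 3/5 ✓ · (2,5)B 0/3 ✗
Row 3: (3,1)R 1/4 ✗ · (3,4)R 4/6 ✓ · (3,5)R 2/4 ✓
Row 4: (4,1)B 1/3 ✗ · (4,2)R 2/5 ✓ · (4,3)R 2/6 ✗ · (4,4)B 3/6 ✓
Row 5: (5,2)B 2/4 ✓ · (5,3)B 3/5 ✓ · (5,4)B 3/4 ✓ · (5,5)B 2/2 ✓
Unsatisfied: (1,1), (2,5), (3,1), (4,1), (4,3) — 5 in total.

5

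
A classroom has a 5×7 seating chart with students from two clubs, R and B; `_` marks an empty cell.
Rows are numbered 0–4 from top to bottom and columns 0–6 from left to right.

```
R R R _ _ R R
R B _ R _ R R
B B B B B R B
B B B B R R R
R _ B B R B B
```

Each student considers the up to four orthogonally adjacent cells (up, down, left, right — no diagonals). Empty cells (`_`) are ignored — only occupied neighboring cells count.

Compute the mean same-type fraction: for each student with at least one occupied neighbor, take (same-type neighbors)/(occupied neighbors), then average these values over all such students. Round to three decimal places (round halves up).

Row 0: (0,0)R 2/2 · (0,1)R 2/3 · (0,2)R 1/1 · (0,5)R 2/2 · (0,6)R 2/2
Row 1: (1,0)R 1/3 · (1,1)B 1/3 · (1,3)R 0/1 · (1,5)R 3/3 · (1,6)R 2/3
Row 2: (2,0)B 2/3 · (2,1)B 4/4 · (2,2)B 3/3 · (2,3)B 3/4 · (2,4)B 1/3 · (2,5)R 2/4 · (2,6)B 0/3
Row 3: (3,0)B 2/3 · (3,1)B 3/3 · (3,2)B 4/4 · (3,3)B 3/4 · (3,4)R 2/4 · (3,5)R 3/4 · (3,6)R 1/3
Row 4: (4,0)R 0/1 · (4,2)B 2/2 · (4,3)B 2/3 · (4,4)R 1/3 · (4,5)B 1/3 · (4,6)B 1/2
Sum over 30 students: 2/2 + 2/3 + 1/1 + 2/2 + 2/2 + 1/3 + 1/3 + 0/1 + 3/3 + 2/3 + 2/3 + 4/4 + 3/3 + 3/4 + 1/3 + 2/4 + 0/3 + 2/3 + 3/3 + 4/4 + 3/4 + 2/4 + 3/4 + 1/3 + 0/1 + 2/2 + 2/3 + 1/3 + 1/3 + 1/2 = 229/12; mean = 229/12 ÷ 30 = 229/360 = 0.636111… → 0.636.

0.636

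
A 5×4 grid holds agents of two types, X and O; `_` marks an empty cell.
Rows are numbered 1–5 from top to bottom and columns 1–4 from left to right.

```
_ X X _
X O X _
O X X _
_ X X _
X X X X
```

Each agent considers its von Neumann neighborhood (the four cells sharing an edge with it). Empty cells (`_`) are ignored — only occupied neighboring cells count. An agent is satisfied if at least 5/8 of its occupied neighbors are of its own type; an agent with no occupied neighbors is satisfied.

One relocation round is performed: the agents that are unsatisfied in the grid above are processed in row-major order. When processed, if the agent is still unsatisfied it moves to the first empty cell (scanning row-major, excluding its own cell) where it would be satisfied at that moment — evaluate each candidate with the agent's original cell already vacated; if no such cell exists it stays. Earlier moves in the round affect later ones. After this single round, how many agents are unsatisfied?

Initially unsatisfied (in order): (1,2), (2,1), (2,2), (3,1), (3,2).
  (1,2) → (1,1).
  (2,1) → (1,2).
  (2,2): no empty cell satisfies it; stays.
  (3,1): no empty cell satisfies it; stays.
  (3,2) → (1,4).
Resulting grid:
X X X X
_ O X _
O _ X _
_ X X _
X X X X
Unsatisfied now: (2,2).

1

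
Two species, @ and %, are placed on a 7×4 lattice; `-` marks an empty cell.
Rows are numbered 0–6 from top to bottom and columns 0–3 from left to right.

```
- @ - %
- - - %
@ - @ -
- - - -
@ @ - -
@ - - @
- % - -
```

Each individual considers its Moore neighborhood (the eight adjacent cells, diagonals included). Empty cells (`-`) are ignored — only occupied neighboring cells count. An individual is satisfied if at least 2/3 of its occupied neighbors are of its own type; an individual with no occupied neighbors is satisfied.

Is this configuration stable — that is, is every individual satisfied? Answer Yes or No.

(0,1)@ 0/0 ✓
(0,3)% 1/1 ✓
(1,3)% 1/2 ✗
(2,0)@ 0/0 ✓
(2,2)@ 0/1 ✗
(4,0)@ 2/2 ✓
(4,1)@ 2/2 ✓
(5,0)@ 2/3 ✓
(5,3)@ 0/0 ✓
(6,1)% 0/1 ✗
For instance (1,3) has only 1/2 same-type neighbors, below 2/3.

No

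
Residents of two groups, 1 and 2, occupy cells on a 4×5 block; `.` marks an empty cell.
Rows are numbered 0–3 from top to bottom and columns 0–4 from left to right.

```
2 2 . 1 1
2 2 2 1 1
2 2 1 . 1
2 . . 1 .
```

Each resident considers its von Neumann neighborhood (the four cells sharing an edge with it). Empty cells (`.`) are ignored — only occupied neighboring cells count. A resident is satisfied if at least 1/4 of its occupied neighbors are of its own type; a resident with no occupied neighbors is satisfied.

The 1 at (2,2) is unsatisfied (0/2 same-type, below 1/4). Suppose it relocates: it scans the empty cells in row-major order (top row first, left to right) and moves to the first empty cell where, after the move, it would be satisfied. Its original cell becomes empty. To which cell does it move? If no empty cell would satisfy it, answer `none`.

(0,2)

Vacating (2,2). Empty cells in order:
  (0,2): 1/3 same-type → satisfied — stop here.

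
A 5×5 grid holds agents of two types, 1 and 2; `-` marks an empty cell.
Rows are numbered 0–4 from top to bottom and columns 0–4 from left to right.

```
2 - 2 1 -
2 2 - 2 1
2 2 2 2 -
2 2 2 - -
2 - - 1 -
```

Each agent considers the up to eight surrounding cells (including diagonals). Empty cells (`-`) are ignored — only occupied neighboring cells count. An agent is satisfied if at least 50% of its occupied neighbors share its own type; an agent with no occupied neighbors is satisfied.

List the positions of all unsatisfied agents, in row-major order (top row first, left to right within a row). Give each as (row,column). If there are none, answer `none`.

(0,0)2 2/2 ✓
(0,2)2 2/3 ✓
(0,3)1 1/3 ✗
(1,0)2 4/4 ✓
(1,1)2 6/6 ✓
(1,3)2 3/5 ✓
(1,4)1 1/3 ✗
(2,0)2 5/5 ✓
(2,1)2 7/7 ✓
(2,2)2 6/6 ✓
(2,3)2 3/4 ✓
(3,0)2 4/4 ✓
(3,1)2 6/6 ✓
(3,2)2 4/5 ✓
(4,0)2 2/2 ✓
(4,3)1 0/1 ✗

(0,3), (1,4), (4,3)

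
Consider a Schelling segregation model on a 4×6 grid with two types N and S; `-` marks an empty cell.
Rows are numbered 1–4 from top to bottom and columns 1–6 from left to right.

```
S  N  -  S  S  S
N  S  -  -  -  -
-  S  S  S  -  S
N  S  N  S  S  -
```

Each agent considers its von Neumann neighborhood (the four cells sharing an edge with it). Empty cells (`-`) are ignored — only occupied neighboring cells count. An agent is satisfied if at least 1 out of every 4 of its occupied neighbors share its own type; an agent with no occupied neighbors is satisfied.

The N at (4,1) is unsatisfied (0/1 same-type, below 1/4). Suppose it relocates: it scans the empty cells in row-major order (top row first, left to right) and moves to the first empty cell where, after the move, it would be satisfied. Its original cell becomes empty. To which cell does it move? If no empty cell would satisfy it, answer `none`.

(1,3)

Vacating (4,1). Empty cells in order:
  (1,3): 1/2 same-type → satisfied — stop here.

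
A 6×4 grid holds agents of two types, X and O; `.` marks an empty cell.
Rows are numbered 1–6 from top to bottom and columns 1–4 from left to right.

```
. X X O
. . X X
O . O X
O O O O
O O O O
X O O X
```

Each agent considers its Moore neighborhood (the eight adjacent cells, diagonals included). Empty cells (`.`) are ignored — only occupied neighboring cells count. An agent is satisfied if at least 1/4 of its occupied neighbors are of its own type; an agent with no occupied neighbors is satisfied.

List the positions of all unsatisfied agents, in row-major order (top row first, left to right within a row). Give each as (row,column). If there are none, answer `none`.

Row 1: (1,2)X 2/2 satisfied · (1,3)X 3/4 satisfied · (1,4)O 0/3 not
Row 2: (2,3)X 4/6 satisfied · (2,4)X 3/5 satisfied
Row 3: (3,1)O 2/2 satisfied · (3,3)O 3/6 satisfied · (3,4)X 2/5 satisfied
Row 4: (4,1)O 4/4 satisfied · (4,2)O 7/7 satisfied · (4,3)O 6/7 satisfied · (4,4)O 4/5 satisfied
Row 5: (5,1)O 4/5 satisfied · (5,2)O 7/8 satisfied · (5,3)O 7/8 satisfied · (5,4)O 4/5 satisfied
Row 6: (6,1)X 0/3 not · (6,2)O 4/5 satisfied · (6,3)O 4/5 satisfied · (6,4)X 0/3 not

(1,4), (6,1), (6,4)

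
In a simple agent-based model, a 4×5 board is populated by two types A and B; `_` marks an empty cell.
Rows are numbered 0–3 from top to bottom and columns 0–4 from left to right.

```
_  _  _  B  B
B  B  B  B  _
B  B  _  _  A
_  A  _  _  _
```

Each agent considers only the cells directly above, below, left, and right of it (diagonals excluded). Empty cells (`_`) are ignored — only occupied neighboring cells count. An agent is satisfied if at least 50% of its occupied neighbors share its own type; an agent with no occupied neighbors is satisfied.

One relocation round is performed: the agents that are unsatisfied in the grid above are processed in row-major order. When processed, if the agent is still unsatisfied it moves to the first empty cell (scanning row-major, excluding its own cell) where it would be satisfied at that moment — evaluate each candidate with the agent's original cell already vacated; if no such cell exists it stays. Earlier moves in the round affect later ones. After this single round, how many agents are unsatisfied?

0

Initially unsatisfied (in order): (3,1).
  (3,1) → (2,3).
Resulting grid:
_ _ _ B B
B B B B _
B B _ A A
_ _ _ _ _
All satisfied now.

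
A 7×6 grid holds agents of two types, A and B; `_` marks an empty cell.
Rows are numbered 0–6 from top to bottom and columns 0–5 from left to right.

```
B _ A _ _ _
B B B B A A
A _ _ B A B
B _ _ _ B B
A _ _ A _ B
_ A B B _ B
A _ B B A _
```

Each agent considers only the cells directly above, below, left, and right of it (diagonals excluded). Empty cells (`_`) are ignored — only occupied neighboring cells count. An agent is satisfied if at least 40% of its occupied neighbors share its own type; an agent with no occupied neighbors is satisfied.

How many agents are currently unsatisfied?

Row 0: (0,0)B 1/1 ✓ · (0,2)A 0/1 ✗
Row 1: (1,0)B 2/3 ✓ · (1,1)B 2/2 ✓ · (1,2)B 2/3 ✓ · (1,3)B 2/3 ✓ · (1,4)A 2/3 ✓ · (1,5)A 1/2 ✓
Row 2: (2,0)A 0/2 ✗ · (2,3)B 1/2 ✓ · (2,4)A 1/4 ✗ · (2,5)B 1/3 ✗
Row 3: (3,0)B 0/2 ✗ · (3,4)B 1/2 ✓ · (3,5)B 3/3 ✓
Row 4: (4,0)A 0/1 ✗ · (4,3)A 0/1 ✗ · (4,5)B 2/2 ✓
Row 5: (5,1)A 0/1 ✗ · (5,2)B 2/3 ✓ · (5,3)B 2/3 ✓ · (5,5)B 1/1 ✓
Row 6: (6,0)A 0/0 ✓ · (6,2)B 2/2 ✓ · (6,3)B 2/3 ✓ · (6,4)A 0/1 ✗
Unsatisfied: (0,2), (2,0), (2,4), (2,5), (3,0), (4,0), (4,3), (5,1), (6,4) — 9 in total.

9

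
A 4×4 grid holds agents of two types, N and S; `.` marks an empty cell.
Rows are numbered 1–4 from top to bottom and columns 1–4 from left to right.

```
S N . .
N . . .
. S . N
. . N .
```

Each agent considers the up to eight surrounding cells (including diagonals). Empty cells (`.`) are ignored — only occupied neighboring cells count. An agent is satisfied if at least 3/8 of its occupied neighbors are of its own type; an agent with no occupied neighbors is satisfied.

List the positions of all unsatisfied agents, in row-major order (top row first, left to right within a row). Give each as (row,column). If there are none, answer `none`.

(1,1), (2,1), (3,2)

Row 1: (1,1)S 0/2 not · (1,2)N 1/2 satisfied
Row 2: (2,1)N 1/3 not
Row 3: (3,2)S 0/2 not · (3,4)N 1/1 satisfied
Row 4: (4,3)N 1/2 satisfied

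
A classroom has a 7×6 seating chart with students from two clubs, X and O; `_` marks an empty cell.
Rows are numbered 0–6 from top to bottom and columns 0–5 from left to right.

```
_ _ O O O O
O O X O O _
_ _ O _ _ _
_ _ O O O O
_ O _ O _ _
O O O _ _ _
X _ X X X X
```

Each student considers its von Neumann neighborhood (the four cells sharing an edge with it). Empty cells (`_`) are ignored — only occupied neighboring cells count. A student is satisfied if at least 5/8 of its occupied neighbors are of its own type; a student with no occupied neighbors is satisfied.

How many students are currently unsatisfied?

Row 0: (0,2)O 1/2 unhappy · (0,3)O 3/3 ok · (0,4)O 3/3 ok · (0,5)O 1/1 ok
Row 1: (1,0)O 1/1 ok · (1,1)O 1/2 unhappy · (1,2)X 0/4 unhappy · (1,3)O 2/3 ok · (1,4)O 2/2 ok
Row 2: (2,2)O 1/2 unhappy
Row 3: (3,2)O 2/2 ok · (3,3)O 3/3 ok · (3,4)O 2/2 ok · (3,5)O 1/1 ok
Row 4: (4,1)O 1/1 ok · (4,3)O 1/1 ok
Row 5: (5,0)O 1/2 unhappy · (5,1)O 3/3 ok · (5,2)O 1/2 unhappy
Row 6: (6,0)X 0/1 unhappy · (6,2)X 1/2 unhappy · (6,3)X 2/2 ok · (6,4)X 2/2 ok · (6,5)X 1/1 ok
Unsatisfied: (0,2), (1,1), (1,2), (2,2), (5,0), (5,2), (6,0), (6,2) — 8 in total.

8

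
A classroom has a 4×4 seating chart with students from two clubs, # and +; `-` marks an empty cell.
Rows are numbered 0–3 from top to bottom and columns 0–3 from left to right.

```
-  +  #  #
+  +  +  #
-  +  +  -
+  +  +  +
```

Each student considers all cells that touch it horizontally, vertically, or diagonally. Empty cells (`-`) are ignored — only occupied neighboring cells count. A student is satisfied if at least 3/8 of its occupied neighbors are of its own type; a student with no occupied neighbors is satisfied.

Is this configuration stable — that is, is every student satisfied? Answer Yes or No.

Yes

(0,1)+ 3/4 satisfied
(0,2)# 2/5 satisfied
(0,3)# 2/3 satisfied
(1,0)+ 3/3 satisfied
(1,1)+ 5/6 satisfied
(1,2)+ 4/7 satisfied
(1,3)# 2/4 satisfied
(2,1)+ 7/7 satisfied
(2,2)+ 6/7 satisfied
(3,0)+ 2/2 satisfied
(3,1)+ 4/4 satisfied
(3,2)+ 4/4 satisfied
(3,3)+ 2/2 satisfied
All meet the threshold, so the configuration is stable.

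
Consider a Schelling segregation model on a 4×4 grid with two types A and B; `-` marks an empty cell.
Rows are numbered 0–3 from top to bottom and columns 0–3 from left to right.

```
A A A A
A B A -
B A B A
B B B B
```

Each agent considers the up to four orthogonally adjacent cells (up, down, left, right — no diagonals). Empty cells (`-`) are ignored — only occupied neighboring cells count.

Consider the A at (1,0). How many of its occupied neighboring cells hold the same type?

1

Occupied neighbors of (1,0): (0,0)=A, (2,0)=B, (1,1)=B.
Same type (A): 1 of 3.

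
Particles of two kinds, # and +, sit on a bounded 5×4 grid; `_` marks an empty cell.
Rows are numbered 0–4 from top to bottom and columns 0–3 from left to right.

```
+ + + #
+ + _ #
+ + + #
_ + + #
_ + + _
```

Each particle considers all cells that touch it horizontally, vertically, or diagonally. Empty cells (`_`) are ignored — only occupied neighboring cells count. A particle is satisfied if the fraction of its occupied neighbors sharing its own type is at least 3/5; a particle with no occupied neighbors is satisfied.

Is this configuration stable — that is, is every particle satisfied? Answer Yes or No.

No

(0,0)+ 3/3 ✓
(0,1)+ 4/4 ✓
(0,2)+ 2/4 ✗
(0,3)# 1/2 ✗
(1,0)+ 5/5 ✓
(1,1)+ 7/7 ✓
(1,3)# 2/4 ✗
(2,0)+ 4/4 ✓
(2,1)+ 6/6 ✓
(2,2)+ 4/7 ✗
(2,3)# 2/4 ✗
(3,1)+ 6/6 ✓
(3,2)+ 5/7 ✓
(3,3)# 1/4 ✗
(4,1)+ 3/3 ✓
(4,2)+ 3/4 ✓
For instance (0,2) has only 2/4 same-type neighbors, below 3/5.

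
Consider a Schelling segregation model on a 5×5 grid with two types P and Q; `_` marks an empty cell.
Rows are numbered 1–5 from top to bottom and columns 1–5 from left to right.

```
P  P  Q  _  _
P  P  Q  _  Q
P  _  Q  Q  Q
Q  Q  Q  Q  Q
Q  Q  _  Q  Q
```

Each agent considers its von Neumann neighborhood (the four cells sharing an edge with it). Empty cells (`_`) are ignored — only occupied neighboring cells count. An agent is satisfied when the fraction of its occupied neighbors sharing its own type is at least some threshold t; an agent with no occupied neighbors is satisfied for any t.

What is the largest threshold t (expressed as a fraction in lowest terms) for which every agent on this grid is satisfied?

Row 1: (1,1)P 2/2 · (1,2)P 2/3 · (1,3)Q 1/2
Row 2: (2,1)P 3/3 · (2,2)P 2/3 · (2,3)Q 2/3 · (2,5)Q 1/1
Row 3: (3,1)P 1/2 · (3,3)Q 3/3 · (3,4)Q 3/3 · (3,5)Q 3/3
Row 4: (4,1)Q 2/3 · (4,2)Q 3/3 · (4,3)Q 3/3 · (4,4)Q 4/4 · (4,5)Q 3/3
Row 5: (5,1)Q 2/2 · (5,2)Q 2/2 · (5,4)Q 2/2 · (5,5)Q 2/2
The smallest same-type fraction is 1/2 at (1,3), which reduces to 1/2. Any threshold above that leaves this agent unsatisfied.

1/2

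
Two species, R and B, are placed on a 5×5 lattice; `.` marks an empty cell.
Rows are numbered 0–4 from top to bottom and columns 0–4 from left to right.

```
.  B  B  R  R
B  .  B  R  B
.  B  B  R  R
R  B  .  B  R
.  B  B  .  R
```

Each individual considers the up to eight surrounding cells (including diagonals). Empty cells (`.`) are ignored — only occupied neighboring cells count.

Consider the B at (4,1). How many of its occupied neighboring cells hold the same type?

2

Occupied neighbors of (4,1): (3,0)=R, (3,1)=B, (4,2)=B.
Same type (B): 2 of 3.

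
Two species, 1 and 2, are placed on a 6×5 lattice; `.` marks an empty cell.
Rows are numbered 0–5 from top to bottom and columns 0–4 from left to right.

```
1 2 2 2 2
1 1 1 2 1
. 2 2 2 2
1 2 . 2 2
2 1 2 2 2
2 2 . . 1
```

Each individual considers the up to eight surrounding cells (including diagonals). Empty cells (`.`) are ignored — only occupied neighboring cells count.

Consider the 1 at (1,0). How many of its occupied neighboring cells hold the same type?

2

Occupied neighbors of (1,0): (0,0)=1, (0,1)=2, (1,1)=1, (2,1)=2.
Same type (1): 2 of 4.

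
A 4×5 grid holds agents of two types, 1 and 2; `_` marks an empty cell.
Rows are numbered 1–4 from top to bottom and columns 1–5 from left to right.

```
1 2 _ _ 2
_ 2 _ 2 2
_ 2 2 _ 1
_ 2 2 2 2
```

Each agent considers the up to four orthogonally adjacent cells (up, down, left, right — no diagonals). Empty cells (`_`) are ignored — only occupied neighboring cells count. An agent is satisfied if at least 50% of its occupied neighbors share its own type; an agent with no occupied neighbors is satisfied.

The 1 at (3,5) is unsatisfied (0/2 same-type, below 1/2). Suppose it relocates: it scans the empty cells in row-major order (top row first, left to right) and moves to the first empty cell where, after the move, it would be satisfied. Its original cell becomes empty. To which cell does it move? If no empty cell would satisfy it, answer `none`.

Vacating (3,5). Empty cells in order:
  (1,3): 0/1 same-type → still unsatisfied.
  (1,4): 0/2 same-type → still unsatisfied.
  (2,1): 1/2 same-type → satisfied — stop here.

(2,1)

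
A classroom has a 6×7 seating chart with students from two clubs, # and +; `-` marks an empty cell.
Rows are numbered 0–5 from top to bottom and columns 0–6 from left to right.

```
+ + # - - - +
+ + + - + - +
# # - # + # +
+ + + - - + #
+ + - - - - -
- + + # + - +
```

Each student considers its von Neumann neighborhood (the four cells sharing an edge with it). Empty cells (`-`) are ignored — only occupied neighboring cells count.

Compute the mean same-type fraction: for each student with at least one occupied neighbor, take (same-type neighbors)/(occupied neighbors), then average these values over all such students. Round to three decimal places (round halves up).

Row 0: (0,0)+ 2/2 · (0,1)+ 2/3 · (0,2)# 0/2 · (0,6)+ 1/1
Row 1: (1,0)+ 2/3 · (1,1)+ 3/4 · (1,2)+ 1/2 · (1,4)+ 1/1 · (1,6)+ 2/2
Row 2: (2,0)# 1/3 · (2,1)# 1/3 · (2,3)# 0/1 · (2,4)+ 1/3 · (2,5)# 0/3 · (2,6)+ 1/3
Row 3: (3,0)+ 2/3 · (3,1)+ 3/4 · (3,2)+ 1/1 · (3,5)+ 0/2 · (3,6)# 0/2
Row 4: (4,0)+ 2/2 · (4,1)+ 3/3
Row 5: (5,1)+ 2/2 · (5,2)+ 1/2 · (5,3)# 0/2 · (5,4)+ 0/1 · (5,6)+ — no occupied neighbors
Sum over 26 students: 2/2 + 2/3 + 0/2 + 1/1 + 2/3 + 3/4 + 1/2 + 1/1 + 2/2 + 1/3 + 1/3 + 0/1 + 1/3 + 0/3 + 1/3 + 2/3 + 3/4 + 1/1 + 0/2 + 0/2 + 2/2 + 3/3 + 2/2 + 1/2 + 0/2 + 0/1 = 83/6; mean = 83/6 ÷ 26 = 83/156 = 0.532051… → 0.532.

0.532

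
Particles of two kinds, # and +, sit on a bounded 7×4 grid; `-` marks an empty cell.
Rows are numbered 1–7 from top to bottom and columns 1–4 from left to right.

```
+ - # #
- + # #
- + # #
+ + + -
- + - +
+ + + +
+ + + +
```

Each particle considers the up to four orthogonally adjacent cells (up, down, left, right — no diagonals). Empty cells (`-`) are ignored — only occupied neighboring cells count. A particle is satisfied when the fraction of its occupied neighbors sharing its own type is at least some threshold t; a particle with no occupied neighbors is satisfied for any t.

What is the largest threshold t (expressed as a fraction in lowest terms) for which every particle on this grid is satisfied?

(1,1)+ — no occupied neighbors
(1,3)# 2/2
(1,4)# 2/2
(2,2)+ 1/2
(2,3)# 3/4
(2,4)# 3/3
(3,2)+ 2/3
(3,3)# 2/4
(3,4)# 2/2
(4,1)+ 1/1
(4,2)+ 4/4
(4,3)+ 1/2
(5,2)+ 2/2
(5,4)+ 1/1
(6,1)+ 2/2
(6,2)+ 4/4
(6,3)+ 3/3
(6,4)+ 3/3
(7,1)+ 2/2
(7,2)+ 3/3
(7,3)+ 3/3
(7,4)+ 2/2
The smallest same-type fraction is 1/2 at (2,2), which reduces to 1/2. Any threshold above that leaves this particle unsatisfied.

1/2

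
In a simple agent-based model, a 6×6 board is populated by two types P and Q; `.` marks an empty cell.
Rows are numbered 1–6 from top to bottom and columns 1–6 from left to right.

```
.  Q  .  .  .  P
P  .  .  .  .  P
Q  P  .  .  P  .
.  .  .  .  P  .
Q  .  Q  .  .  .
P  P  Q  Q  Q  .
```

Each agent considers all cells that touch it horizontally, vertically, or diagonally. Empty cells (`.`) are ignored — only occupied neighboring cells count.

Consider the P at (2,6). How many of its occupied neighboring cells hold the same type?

2

Occupied neighbors of (2,6): (1,6)=P, (3,5)=P.
Same type (P): 2 of 2.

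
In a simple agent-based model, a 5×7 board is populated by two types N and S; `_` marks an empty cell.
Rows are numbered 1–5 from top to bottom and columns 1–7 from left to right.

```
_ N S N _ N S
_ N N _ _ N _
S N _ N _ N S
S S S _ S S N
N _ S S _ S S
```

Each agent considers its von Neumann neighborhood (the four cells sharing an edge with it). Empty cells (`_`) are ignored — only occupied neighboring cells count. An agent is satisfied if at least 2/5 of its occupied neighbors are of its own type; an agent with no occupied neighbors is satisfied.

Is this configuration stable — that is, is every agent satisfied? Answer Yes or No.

(1,2)N 1/2 ✓
(1,3)S 0/3 ✗
(1,4)N 0/1 ✗
(1,6)N 1/2 ✓
(1,7)S 0/1 ✗
(2,2)N 3/3 ✓
(2,3)N 1/2 ✓
(2,6)N 2/2 ✓
(3,1)S 1/2 ✓
(3,2)N 1/3 ✗
(3,4)N 0/0 ✓
(3,6)N 1/3 ✗
(3,7)S 0/2 ✗
(4,1)S 2/3 ✓
(4,2)S 2/3 ✓
(4,3)S 2/2 ✓
(4,5)S 1/1 ✓
(4,6)S 2/4 ✓
(4,7)N 0/3 ✗
(5,1)N 0/1 ✗
(5,3)S 2/2 ✓
(5,4)S 1/1 ✓
(5,6)S 2/2 ✓
(5,7)S 1/2 ✓
For instance (1,3) has only 0/3 same-type neighbors, below 2/5.

No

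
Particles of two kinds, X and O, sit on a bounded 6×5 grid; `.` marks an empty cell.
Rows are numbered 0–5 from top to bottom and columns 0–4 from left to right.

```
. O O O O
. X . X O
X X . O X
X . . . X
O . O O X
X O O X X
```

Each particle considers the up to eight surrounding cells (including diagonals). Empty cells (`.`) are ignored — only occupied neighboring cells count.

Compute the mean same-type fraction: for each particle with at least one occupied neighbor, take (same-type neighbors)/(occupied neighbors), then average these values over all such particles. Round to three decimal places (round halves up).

(0,1)O 1/2
(0,2)O 2/4
(0,3)O 3/4
(0,4)O 2/3
(1,1)X 2/4
(1,3)X 1/6
(1,4)O 3/5
(2,0)X 3/3
(2,1)X 3/3
(2,3)O 1/4
(2,4)X 2/4
(3,0)X 2/3
(3,4)X 2/4
(4,0)O 1/3
(4,2)O 3/4
(4,3)O 2/6
(4,4)X 3/4
(5,0)X 0/2
(5,1)O 3/4
(5,2)O 3/4
(5,3)X 2/5
(5,4)X 2/3
Sum over 22 particles: 1/2 + 2/4 + 3/4 + 2/3 + 2/4 + 1/6 + 3/5 + 3/3 + 3/3 + 1/4 + 2/4 + 2/3 + 2/4 + 1/3 + 3/4 + 2/6 + 3/4 + 0/2 + 3/4 + 3/4 + 2/5 + 2/3 = 37/3; mean = 37/3 ÷ 22 = 37/66 = 0.560606… → 0.561.

0.561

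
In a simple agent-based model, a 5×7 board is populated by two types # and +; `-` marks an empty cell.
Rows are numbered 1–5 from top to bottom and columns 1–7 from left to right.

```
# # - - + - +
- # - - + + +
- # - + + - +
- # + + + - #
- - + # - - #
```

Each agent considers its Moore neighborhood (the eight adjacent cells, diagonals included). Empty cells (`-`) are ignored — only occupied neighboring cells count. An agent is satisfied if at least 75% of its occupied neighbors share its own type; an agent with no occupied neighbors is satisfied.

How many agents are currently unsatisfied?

7

(1,1)# 2/2 satisfied
(1,2)# 2/2 satisfied
(1,5)+ 2/2 satisfied
(1,7)+ 2/2 satisfied
(2,2)# 3/3 satisfied
(2,5)+ 4/4 satisfied
(2,6)+ 6/6 satisfied
(2,7)+ 3/3 satisfied
(3,2)# 2/3 not
(3,4)+ 5/5 satisfied
(3,5)+ 5/5 satisfied
(3,7)+ 2/3 not
(4,2)# 1/3 not
(4,3)+ 3/6 not
(4,4)+ 5/6 satisfied
(4,5)+ 3/4 satisfied
(4,7)# 1/2 not
(5,3)+ 2/4 not
(5,4)# 0/4 not
(5,7)# 1/1 satisfied
Unsatisfied: (3,2), (3,7), (4,2), (4,3), (4,7), (5,3), (5,4) — 7 in total.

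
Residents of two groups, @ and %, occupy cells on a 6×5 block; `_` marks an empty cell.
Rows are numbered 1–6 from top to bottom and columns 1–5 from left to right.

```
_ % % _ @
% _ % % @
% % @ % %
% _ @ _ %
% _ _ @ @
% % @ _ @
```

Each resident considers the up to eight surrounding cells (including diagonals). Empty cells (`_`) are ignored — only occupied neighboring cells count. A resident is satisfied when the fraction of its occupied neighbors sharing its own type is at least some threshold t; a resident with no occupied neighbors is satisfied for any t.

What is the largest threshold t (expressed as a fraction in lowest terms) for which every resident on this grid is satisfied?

1/5

(1,2)% 3/3
(1,3)% 3/3
(1,5)@ 1/2
(2,1)% 3/3
(2,3)% 5/6
(2,4)% 4/7
(2,5)@ 1/4
(3,1)% 3/3
(3,2)% 4/6
(3,3)@ 1/5
(3,4)% 4/7
(3,5)% 3/4
(4,1)% 3/3
(4,3)@ 2/4
(4,5)% 2/4
(5,1)% 3/3
(5,4)@ 4/5
(5,5)@ 2/3
(6,1)% 2/2
(6,2)% 2/3
(6,3)@ 1/2
(6,5)@ 2/2
The smallest same-type fraction is 1/5 at (3,3), which reduces to 1/5. Any threshold above that leaves this resident unsatisfied.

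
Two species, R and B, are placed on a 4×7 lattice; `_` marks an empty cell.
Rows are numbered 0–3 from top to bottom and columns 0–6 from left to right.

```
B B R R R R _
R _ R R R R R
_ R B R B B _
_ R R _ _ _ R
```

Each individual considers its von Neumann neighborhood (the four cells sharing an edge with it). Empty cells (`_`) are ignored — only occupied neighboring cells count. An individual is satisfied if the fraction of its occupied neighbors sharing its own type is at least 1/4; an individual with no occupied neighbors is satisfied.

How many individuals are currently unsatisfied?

Row 0: (0,0)B 1/2 satisfied · (0,1)B 1/2 satisfied · (0,2)R 2/3 satisfied · (0,3)R 3/3 satisfied · (0,4)R 3/3 satisfied · (0,5)R 2/2 satisfied
Row 1: (1,0)R 0/1 not · (1,2)R 2/3 satisfied · (1,3)R 4/4 satisfied · (1,4)R 3/4 satisfied · (1,5)R 3/4 satisfied · (1,6)R 1/1 satisfied
Row 2: (2,1)R 1/2 satisfied · (2,2)B 0/4 not · (2,3)R 1/3 satisfied · (2,4)B 1/3 satisfied · (2,5)B 1/2 satisfied
Row 3: (3,1)R 2/2 satisfied · (3,2)R 1/2 satisfied · (3,6)R 0/0 satisfied
Unsatisfied: (1,0), (2,2) — 2 in total.

2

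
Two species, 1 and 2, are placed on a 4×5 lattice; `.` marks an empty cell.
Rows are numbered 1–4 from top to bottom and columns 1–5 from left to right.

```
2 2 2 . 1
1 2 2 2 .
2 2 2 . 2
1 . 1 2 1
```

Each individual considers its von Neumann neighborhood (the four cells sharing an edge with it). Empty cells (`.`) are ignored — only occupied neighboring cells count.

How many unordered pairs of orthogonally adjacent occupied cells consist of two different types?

8

Scan each occupied cell's neighbors to the right and below so each pair is counted once.
From row 1: 1 unlike of 5 pairs (running 1/5).
From row 2: 2 unlike of 6 pairs (running 3/11).
From row 3: 3 unlike of 5 pairs (running 6/16).
From row 4: 2 unlike of 2 pairs (running 8/18).
Total adjacent occupied pairs: 18; unlike-type pairs: 8.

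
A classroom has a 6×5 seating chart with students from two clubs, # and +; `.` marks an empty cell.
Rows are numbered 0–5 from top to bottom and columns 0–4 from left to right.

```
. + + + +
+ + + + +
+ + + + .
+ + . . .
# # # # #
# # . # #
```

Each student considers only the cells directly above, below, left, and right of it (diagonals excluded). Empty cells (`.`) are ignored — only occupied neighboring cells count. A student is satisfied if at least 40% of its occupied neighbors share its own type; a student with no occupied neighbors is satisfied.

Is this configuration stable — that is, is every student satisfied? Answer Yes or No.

Yes

Row 0: (0,1)+ 2/2 satisfied · (0,2)+ 3/3 satisfied · (0,3)+ 3/3 satisfied · (0,4)+ 2/2 satisfied
Row 1: (1,0)+ 2/2 satisfied · (1,1)+ 4/4 satisfied · (1,2)+ 4/4 satisfied · (1,3)+ 4/4 satisfied · (1,4)+ 2/2 satisfied
Row 2: (2,0)+ 3/3 satisfied · (2,1)+ 4/4 satisfied · (2,2)+ 3/3 satisfied · (2,3)+ 2/2 satisfied
Row 3: (3,0)+ 2/3 satisfied · (3,1)+ 2/3 satisfied
Row 4: (4,0)# 2/3 satisfied · (4,1)# 3/4 satisfied · (4,2)# 2/2 satisfied · (4,3)# 3/3 satisfied · (4,4)# 2/2 satisfied
Row 5: (5,0)# 2/2 satisfied · (5,1)# 2/2 satisfied · (5,3)# 2/2 satisfied · (5,4)# 2/2 satisfied
All meet the threshold, so the configuration is stable.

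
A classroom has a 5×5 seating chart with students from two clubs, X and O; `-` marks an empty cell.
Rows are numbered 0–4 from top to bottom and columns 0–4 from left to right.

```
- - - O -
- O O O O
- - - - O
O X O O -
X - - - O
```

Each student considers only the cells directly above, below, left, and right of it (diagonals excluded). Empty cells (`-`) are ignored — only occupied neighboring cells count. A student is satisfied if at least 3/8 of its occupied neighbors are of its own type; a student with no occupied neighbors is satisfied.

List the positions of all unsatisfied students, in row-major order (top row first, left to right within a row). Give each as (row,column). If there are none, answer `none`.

(0,3)O 1/1 satisfied
(1,1)O 1/1 satisfied
(1,2)O 2/2 satisfied
(1,3)O 3/3 satisfied
(1,4)O 2/2 satisfied
(2,4)O 1/1 satisfied
(3,0)O 0/2 not
(3,1)X 0/2 not
(3,2)O 1/2 satisfied
(3,3)O 1/1 satisfied
(4,0)X 0/1 not
(4,4)O 0/0 satisfied

(3,0), (3,1), (4,0)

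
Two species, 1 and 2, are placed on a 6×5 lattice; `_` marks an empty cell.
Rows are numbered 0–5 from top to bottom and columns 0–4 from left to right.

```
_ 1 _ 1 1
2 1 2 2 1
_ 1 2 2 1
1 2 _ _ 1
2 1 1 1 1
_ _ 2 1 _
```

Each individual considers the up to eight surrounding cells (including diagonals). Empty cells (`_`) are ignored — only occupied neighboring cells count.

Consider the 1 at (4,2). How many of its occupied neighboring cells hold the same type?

3

Occupied neighbors of (4,2): (3,1)=2, (4,1)=1, (4,3)=1, (5,2)=2, (5,3)=1.
Same type (1): 3 of 5.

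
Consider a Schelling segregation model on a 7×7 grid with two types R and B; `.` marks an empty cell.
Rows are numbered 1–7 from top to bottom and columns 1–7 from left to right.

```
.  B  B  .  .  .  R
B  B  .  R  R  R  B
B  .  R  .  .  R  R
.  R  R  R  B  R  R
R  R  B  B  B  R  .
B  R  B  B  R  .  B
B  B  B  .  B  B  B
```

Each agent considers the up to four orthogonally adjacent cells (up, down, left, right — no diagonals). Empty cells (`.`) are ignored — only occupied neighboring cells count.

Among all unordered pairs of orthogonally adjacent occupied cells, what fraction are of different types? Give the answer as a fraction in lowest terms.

16/47

Scan each occupied cell's neighbors to the right and below so each pair is counted once.
Row 1: B(1,2)–B(1,3)= B(1,2)–B(2,2)= R(1,7)–B(2,7)≠  → 1/3 unlike.
Row 2: B(2,1)–B(2,2)= B(2,1)–B(3,1)= R(2,4)–R(2,5)= R(2,5)–R(2,6)= R(2,6)–B(2,7)≠ R(2,6)–R(3,6)= B(2,7)–R(3,7)≠  → 2/7 unlike.
Row 3: R(3,3)–R(4,3)= R(3,6)–R(3,7)= R(3,6)–R(4,6)= R(3,7)–R(4,7)=  → 0/4 unlike.
Row 4: R(4,2)–R(4,3)= R(4,2)–R(5,2)= R(4,3)–R(4,4)= R(4,3)–B(5,3)≠ R(4,4)–B(4,5)≠ R(4,4)–B(5,4)≠ B(4,5)–R(4,6)≠ B(4,5)–B(5,5)= R(4,6)–R(4,7)= R(4,6)–R(5,6)=  → 4/10 unlike.
Row 5: R(5,1)–R(5,2)= R(5,1)–B(6,1)≠ R(5,2)–B(5,3)≠ R(5,2)–R(6,2)= B(5,3)–B(5,4)= B(5,3)–B(6,3)= B(5,4)–B(5,5)= B(5,4)–B(6,4)= B(5,5)–R(5,6)≠ B(5,5)–R(6,5)≠  → 4/10 unlike.
Row 6: B(6,1)–R(6,2)≠ B(6,1)–B(7,1)= R(6,2)–B(6,3)≠ R(6,2)–B(7,2)≠ B(6,3)–B(6,4)= B(6,3)–B(7,3)= B(6,4)–R(6,5)≠ R(6,5)–B(7,5)≠ B(6,7)–B(7,7)=  → 5/9 unlike.
Row 7: B(7,1)–B(7,2)= B(7,2)–B(7,3)= B(7,5)–B(7,6)= B(7,6)–B(7,7)=  → 0/4 unlike.
Total adjacent occupied pairs: 47; unlike-type pairs: 16.
16/47 is already in lowest terms.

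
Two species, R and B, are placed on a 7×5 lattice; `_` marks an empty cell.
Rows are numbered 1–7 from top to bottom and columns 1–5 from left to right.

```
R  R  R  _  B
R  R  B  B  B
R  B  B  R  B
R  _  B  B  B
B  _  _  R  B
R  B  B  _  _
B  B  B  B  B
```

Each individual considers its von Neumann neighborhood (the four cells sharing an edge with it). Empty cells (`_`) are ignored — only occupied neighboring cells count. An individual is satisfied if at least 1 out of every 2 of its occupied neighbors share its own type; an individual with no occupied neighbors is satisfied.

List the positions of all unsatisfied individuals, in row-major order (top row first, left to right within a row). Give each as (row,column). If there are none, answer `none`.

(3,2), (3,4), (5,1), (5,4), (6,1)

Row 1: (1,1)R 2/2 satisfied · (1,2)R 3/3 satisfied · (1,3)R 1/2 satisfied · (1,5)B 1/1 satisfied
Row 2: (2,1)R 3/3 satisfied · (2,2)R 2/4 satisfied · (2,3)B 2/4 satisfied · (2,4)B 2/3 satisfied · (2,5)B 3/3 satisfied
Row 3: (3,1)R 2/3 satisfied · (3,2)B 1/3 not · (3,3)B 3/4 satisfied · (3,4)R 0/4 not · (3,5)B 2/3 satisfied
Row 4: (4,1)R 1/2 satisfied · (4,3)B 2/2 satisfied · (4,4)B 2/4 satisfied · (4,5)B 3/3 satisfied
Row 5: (5,1)B 0/2 not · (5,4)R 0/2 not · (5,5)B 1/2 satisfied
Row 6: (6,1)R 0/3 not · (6,2)B 2/3 satisfied · (6,3)B 2/2 satisfied
Row 7: (7,1)B 1/2 satisfied · (7,2)B 3/3 satisfied · (7,3)B 3/3 satisfied · (7,4)B 2/2 satisfied · (7,5)B 1/1 satisfied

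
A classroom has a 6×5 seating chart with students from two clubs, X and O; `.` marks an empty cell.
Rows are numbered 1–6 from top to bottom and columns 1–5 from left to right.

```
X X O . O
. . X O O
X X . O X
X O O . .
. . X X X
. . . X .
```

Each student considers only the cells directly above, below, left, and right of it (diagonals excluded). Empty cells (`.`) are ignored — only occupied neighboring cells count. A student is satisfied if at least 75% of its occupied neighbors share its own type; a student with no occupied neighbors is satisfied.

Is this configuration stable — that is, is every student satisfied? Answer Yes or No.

(1,1)X 1/1 ✓
(1,2)X 1/2 ✗
(1,3)O 0/2 ✗
(1,5)O 1/1 ✓
(2,3)X 0/2 ✗
(2,4)O 2/3 ✗
(2,5)O 2/3 ✗
(3,1)X 2/2 ✓
(3,2)X 1/2 ✗
(3,4)O 1/2 ✗
(3,5)X 0/2 ✗
(4,1)X 1/2 ✗
(4,2)O 1/3 ✗
(4,3)O 1/2 ✗
(5,3)X 1/2 ✗
(5,4)X 3/3 ✓
(5,5)X 1/1 ✓
(6,4)X 1/1 ✓
For instance (1,2) has only 1/2 same-type neighbors, below 3/4.

No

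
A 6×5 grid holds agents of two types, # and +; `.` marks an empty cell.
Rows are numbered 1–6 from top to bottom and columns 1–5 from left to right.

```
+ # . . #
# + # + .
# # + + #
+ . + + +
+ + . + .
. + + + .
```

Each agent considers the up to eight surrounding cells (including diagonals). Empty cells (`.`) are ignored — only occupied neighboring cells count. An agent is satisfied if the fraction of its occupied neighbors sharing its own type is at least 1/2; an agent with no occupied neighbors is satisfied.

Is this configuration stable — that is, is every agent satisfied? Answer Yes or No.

No

Row 1: (1,1)+ 1/3 unhappy · (1,2)# 2/4 ok · (1,5)# 0/1 unhappy
Row 2: (2,1)# 3/5 ok · (2,2)+ 2/7 unhappy · (2,3)# 2/6 unhappy · (2,4)+ 2/5 unhappy
Row 3: (3,1)# 2/4 ok · (3,2)# 3/7 unhappy · (3,3)+ 5/7 ok · (3,4)+ 5/7 ok · (3,5)# 0/4 unhappy
Row 4: (4,1)+ 2/4 ok · (4,3)+ 5/6 ok · (4,4)+ 5/6 ok · (4,5)+ 3/4 ok
Row 5: (5,1)+ 3/3 ok · (5,2)+ 5/5 ok · (5,4)+ 5/5 ok
Row 6: (6,2)+ 3/3 ok · (6,3)+ 4/4 ok · (6,4)+ 2/2 ok
For instance (1,1) has only 1/3 same-type neighbors, below 1/2.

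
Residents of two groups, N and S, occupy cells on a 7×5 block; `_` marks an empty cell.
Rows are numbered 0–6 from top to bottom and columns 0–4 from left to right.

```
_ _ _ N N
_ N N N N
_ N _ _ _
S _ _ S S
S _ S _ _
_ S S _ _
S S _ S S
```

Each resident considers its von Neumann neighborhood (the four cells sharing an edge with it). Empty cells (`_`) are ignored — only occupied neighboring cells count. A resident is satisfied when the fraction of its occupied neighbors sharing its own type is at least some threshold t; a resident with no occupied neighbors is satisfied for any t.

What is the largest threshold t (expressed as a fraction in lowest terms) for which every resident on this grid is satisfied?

1/1

Row 0: (0,3)N 2/2 · (0,4)N 2/2
Row 1: (1,1)N 2/2 · (1,2)N 2/2 · (1,3)N 3/3 · (1,4)N 2/2
Row 2: (2,1)N 1/1
Row 3: (3,0)S 1/1 · (3,3)S 1/1 · (3,4)S 1/1
Row 4: (4,0)S 1/1 · (4,2)S 1/1
Row 5: (5,1)S 2/2 · (5,2)S 2/2
Row 6: (6,0)S 1/1 · (6,1)S 2/2 · (6,3)S 1/1 · (6,4)S 1/1
The smallest same-type fraction is 2/2 at (0,3), which reduces to 1/1. Any threshold above that leaves this resident unsatisfied.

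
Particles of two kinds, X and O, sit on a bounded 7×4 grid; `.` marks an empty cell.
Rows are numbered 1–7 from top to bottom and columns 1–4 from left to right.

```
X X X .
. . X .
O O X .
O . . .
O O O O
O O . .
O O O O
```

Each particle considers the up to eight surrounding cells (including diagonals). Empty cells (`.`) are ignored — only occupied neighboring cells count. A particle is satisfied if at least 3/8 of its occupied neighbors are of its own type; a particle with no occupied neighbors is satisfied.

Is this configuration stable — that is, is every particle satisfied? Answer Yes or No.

(1,1)X 1/1 ok
(1,2)X 3/3 ok
(1,3)X 2/2 ok
(2,3)X 3/4 ok
(3,1)O 2/2 ok
(3,2)O 2/4 ok
(3,3)X 1/2 ok
(4,1)O 4/4 ok
(5,1)O 4/4 ok
(5,2)O 5/5 ok
(5,3)O 3/3 ok
(5,4)O 1/1 ok
(6,1)O 5/5 ok
(6,2)O 7/7 ok
(7,1)O 3/3 ok
(7,2)O 4/4 ok
(7,3)O 3/3 ok
(7,4)O 1/1 ok
All meet the threshold, so the configuration is stable.

Yes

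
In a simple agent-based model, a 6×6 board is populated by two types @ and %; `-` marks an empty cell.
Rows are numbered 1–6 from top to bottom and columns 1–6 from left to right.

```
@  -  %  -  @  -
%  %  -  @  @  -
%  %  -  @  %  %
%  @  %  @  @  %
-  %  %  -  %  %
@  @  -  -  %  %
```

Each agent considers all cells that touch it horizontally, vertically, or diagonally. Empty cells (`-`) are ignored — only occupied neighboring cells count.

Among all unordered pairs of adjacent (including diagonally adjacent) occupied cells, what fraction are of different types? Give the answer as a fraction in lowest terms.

Scan each occupied cell's neighbors to the right and below (and the two forward diagonals) so each pair is counted once.
From row 1: 3 unlike of 6 pairs (running 3/6).
From row 2: 3 unlike of 11 pairs (running 6/17).
From row 3: 7 unlike of 16 pairs (running 13/33).
From row 4: 10 unlike of 16 pairs (running 23/49).
From row 5: 3 unlike of 9 pairs (running 26/58).
From row 6: 0 unlike of 2 pairs (running 26/60).
Total adjacent occupied pairs: 60; unlike-type pairs: 26.
26/60 reduces to 13/30.

13/30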